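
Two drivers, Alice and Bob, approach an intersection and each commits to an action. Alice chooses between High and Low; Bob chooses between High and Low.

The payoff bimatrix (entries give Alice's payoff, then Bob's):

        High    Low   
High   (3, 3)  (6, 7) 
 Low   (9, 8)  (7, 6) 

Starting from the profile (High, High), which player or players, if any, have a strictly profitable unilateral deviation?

Both

Alice at (High, High) earns 3; deviating to Low yields 9 — a strict improvement.
Bob earns 3; deviating to Low yields 7 — a strict improvement.
Both Alice and Bob have strictly profitable deviations.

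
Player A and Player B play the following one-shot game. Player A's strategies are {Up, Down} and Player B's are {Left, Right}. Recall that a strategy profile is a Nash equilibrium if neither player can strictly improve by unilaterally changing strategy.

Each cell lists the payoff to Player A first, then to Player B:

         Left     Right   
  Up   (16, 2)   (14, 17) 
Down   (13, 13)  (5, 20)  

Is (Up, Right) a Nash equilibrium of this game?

Yes

At (Up, Right), Player A earns 14; switching to Down would give 5, so Player A has no profitable deviation.
Player B earns 17; switching to Left would give 2, so Player B has no profitable deviation.
Neither player can gain by a unilateral deviation, so this profile is a Nash equilibrium.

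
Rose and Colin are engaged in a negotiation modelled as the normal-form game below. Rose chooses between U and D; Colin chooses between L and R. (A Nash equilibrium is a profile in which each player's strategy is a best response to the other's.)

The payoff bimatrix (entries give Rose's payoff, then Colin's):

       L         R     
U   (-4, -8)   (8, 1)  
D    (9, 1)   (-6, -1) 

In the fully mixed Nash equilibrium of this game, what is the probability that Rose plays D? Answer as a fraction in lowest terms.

Let r be the probability that Rose plays U. In a completely mixed equilibrium, Colin must be indifferent between L and R.
Colin's expected payoff from L is −8r + (1−r); from R it is r − (1−r).
Setting these equal: −9r + 1 = 2r − 1, so r = 2/11.
Therefore Rose plays D with probability 1 − 2/11 = 9/11.

9/11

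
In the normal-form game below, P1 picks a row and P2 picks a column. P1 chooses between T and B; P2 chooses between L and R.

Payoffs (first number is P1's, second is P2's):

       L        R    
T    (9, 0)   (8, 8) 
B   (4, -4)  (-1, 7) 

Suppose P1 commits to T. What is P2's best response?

R

Against T, P2 earns 0 from L and 8 from R.
So R is the best response.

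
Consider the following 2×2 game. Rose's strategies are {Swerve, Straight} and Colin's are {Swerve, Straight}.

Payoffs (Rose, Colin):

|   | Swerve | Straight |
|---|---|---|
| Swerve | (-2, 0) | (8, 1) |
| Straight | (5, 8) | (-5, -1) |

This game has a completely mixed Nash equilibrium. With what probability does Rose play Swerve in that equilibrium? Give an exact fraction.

Let p be the probability that Rose plays Swerve. In a completely mixed equilibrium, Colin must be indifferent between Swerve and Straight.
Colin's expected payoff from Swerve is 8(1−p); from Straight it is p − (1−p).
Setting these equal: −8p + 8 = 2p − 1, so p = 9/10.

9/10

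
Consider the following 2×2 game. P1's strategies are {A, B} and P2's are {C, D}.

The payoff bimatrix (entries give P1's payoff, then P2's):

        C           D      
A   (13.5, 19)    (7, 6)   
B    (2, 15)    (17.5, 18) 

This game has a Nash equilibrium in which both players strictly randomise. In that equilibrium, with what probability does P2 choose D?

Let y be the probability that P2 plays C. In a completely mixed equilibrium, P1 must be indifferent between A and B.
P1's expected payoff from A is 13.5y + 7(1−y); from B it is 2y + 17.5(1−y).
Setting these equal: 6.5y + 7 = −15.5y + 17.5, so y = 21/44.
Therefore P2 plays D with probability 1 − 21/44 = 23/44.

23/44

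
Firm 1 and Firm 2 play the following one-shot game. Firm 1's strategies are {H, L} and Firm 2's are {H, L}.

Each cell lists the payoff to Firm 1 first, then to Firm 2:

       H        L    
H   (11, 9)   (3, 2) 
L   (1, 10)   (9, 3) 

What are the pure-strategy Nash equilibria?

(H, H)

(H, H): Firm 1 gets 11 ≥ 1 from L, and Firm 2 gets 9 ≥ 2 from L — Nash equilibrium.
(H, L): Firm 1 prefers L (9 > 3); Firm 2 prefers H (9 > 2) — not an equilibrium.
(L, H): Firm 1 prefers H (11 > 1) — not an equilibrium.
(L, L): Firm 2 prefers H (10 > 3) — not an equilibrium.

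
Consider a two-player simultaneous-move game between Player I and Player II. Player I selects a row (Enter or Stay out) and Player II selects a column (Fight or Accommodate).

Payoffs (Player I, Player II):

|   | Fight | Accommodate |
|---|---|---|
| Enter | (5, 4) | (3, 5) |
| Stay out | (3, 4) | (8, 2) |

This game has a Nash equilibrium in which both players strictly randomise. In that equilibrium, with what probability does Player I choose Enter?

Let r be the probability that Player I plays Enter. In a completely mixed equilibrium, Player II must be indifferent between Fight and Accommodate.
Player II's expected payoff from Fight is 4r + 4(1−r); from Accommodate it is 5r + 2(1−r).
Setting these equal: 4 = 3r + 2, so r = 2/3.

2/3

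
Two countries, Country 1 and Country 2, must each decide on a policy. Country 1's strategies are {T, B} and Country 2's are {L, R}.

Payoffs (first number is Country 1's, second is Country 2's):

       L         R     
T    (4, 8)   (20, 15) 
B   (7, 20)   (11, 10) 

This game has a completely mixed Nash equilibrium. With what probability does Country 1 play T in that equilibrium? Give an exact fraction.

10/17

Let p be the probability that Country 1 plays T. In a completely mixed equilibrium, Country 2 must be indifferent between L and R.
Country 2's expected payoff from L is 8p + 20(1−p); from R it is 15p + 10(1−p).
Setting these equal: −12p + 20 = 5p + 10, so p = 10/17.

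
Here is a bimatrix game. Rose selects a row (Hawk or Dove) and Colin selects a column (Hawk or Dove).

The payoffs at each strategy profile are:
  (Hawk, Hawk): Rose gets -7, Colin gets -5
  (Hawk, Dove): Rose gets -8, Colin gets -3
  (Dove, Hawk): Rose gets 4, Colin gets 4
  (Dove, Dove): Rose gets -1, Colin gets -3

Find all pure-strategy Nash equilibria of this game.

(Dove, Hawk)

(Hawk, Hawk): Rose prefers Dove (4 > -7); Colin prefers Dove (-3 > -5) — not an equilibrium.
(Hawk, Dove): Rose prefers Dove (-1 > -8) — not an equilibrium.
(Dove, Hawk): Rose gets 4 ≥ -7 from Hawk, and Colin gets 4 ≥ -3 from Dove — Nash equilibrium.
(Dove, Dove): Colin prefers Hawk (4 > -3) — not an equilibrium.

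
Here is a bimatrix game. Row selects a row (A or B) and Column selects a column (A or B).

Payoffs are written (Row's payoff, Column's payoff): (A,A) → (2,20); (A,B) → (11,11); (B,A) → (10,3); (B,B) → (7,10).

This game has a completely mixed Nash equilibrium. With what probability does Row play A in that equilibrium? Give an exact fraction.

Let x be the probability that Row plays A. In a completely mixed equilibrium, Column must be indifferent between A and B.
Column's expected payoff from A is 20x + 3(1−x); from B it is 11x + 10(1−x).
Setting these equal: 17x + 3 = x + 10, so x = 7/16.

7/16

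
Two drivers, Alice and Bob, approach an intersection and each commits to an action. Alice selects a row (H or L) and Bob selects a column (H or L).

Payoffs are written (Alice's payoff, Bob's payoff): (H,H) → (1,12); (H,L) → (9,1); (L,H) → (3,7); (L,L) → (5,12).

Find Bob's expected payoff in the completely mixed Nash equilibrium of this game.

First find p, the probability Alice plays H, from Bob's indifference between H and L: 12p + 7(1−p) = p + 12(1−p), giving p = 5/16.
Since Bob is indifferent in equilibrium, Bob's expected payoff equals the payoff from either column against (5/16, 11/16). Using H: 12(5/16) + 7(11/16) = 137/16.

137/16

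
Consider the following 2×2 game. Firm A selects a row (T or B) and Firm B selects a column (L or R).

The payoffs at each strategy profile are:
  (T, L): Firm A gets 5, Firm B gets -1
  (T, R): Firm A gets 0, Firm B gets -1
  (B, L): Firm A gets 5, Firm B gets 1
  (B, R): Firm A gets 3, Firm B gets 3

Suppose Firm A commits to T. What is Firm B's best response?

either — both L and R are best responses

Against T, Firm B earns -1 from L and -1 from R.
So either strategy is a best response.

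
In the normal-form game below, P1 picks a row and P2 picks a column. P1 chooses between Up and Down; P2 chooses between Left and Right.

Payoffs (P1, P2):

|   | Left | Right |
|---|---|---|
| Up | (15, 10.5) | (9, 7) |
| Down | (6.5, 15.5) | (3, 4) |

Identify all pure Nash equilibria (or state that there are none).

(Up, Left)

(Up, Left): P1 gets 15 ≥ 6.5 from Down, and P2 gets 10.5 ≥ 7 from Right — Nash equilibrium.
(Up, Right): P2 prefers Left (10.5 > 7) — not an equilibrium.
(Down, Left): P1 prefers Up (15 > 6.5) — not an equilibrium.
(Down, Right): P1 prefers Up (9 > 3); P2 prefers Left (15.5 > 4) — not an equilibrium.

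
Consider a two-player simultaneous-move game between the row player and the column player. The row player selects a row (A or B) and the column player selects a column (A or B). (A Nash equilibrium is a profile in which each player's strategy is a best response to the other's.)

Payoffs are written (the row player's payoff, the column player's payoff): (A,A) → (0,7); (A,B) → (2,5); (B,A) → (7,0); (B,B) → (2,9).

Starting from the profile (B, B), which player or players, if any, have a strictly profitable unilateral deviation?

Neither

The row player at (B, B) earns 2; deviating to A yields 2 — not better.
The column player earns 9; deviating to A yields 0 — not better.
Neither player can strictly improve; the profile is a Nash equilibrium.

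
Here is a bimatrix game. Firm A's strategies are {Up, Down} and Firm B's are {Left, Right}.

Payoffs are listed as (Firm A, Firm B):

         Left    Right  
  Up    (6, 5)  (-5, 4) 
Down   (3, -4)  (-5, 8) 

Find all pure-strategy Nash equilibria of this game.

(Up, Left) and (Down, Right)

(Up, Left): Firm A gets 6 ≥ 3 from Down, and Firm B gets 5 ≥ 4 from Right — Nash equilibrium.
(Up, Right): Firm B prefers Left (5 > 4) — not an equilibrium.
(Down, Left): Firm A prefers Up (6 > 3); Firm B prefers Right (8 > -4) — not an equilibrium.
(Down, Right): Firm A gets -5 ≥ -5 from Up, and Firm B gets 8 ≥ -4 from Left — Nash equilibrium.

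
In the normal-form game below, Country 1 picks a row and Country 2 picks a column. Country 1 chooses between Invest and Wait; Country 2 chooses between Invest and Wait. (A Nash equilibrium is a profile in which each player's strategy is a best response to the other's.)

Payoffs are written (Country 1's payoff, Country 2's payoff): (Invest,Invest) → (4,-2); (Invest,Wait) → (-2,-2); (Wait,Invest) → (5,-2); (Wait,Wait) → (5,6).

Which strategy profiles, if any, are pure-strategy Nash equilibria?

(Wait, Wait)

(Invest, Invest): Country 1 prefers Wait (5 > 4) — not an equilibrium.
(Invest, Wait): Country 1 prefers Wait (5 > -2) — not an equilibrium.
(Wait, Invest): Country 2 prefers Wait (6 > -2) — not an equilibrium.
(Wait, Wait): Country 1 gets 5 ≥ -2 from Invest, and Country 2 gets 6 ≥ -2 from Invest — Nash equilibrium.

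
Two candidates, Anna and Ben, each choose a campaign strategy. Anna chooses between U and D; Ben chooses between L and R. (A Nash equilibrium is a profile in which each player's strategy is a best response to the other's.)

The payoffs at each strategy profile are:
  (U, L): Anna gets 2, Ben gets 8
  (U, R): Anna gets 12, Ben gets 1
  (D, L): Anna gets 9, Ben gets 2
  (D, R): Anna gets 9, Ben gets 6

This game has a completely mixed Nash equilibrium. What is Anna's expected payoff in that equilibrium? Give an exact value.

First find y, the probability Ben plays L, from Anna's indifference between U and D: 2y + 12(1−y) = 9y + 9(1−y), giving y = 3/10.
Since Anna is indifferent in equilibrium, Anna's expected payoff equals the payoff from either row against (3/10, 7/10). Using U: 2(3/10) + 12(7/10) = 9.

9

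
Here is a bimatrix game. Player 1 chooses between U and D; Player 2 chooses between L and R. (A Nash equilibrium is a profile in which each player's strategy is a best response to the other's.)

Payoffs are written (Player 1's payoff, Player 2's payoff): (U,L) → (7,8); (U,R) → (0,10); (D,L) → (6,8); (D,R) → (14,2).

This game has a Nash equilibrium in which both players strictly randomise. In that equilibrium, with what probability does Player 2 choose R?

1/15

Let c be the probability that Player 2 plays L. In a completely mixed equilibrium, Player 1 must be indifferent between U and D.
Player 1's expected payoff from U is 7c; from D it is 6c + 14(1−c).
Setting these equal: 7c = −8c + 14, so c = 14/15.
Therefore Player 2 plays R with probability 1 − 14/15 = 1/15.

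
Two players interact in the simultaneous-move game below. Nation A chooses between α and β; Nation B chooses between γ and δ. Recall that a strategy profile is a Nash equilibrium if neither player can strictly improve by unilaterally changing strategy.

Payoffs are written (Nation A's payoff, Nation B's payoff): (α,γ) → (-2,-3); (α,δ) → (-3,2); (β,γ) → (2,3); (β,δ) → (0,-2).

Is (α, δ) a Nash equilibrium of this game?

At (α, δ), Nation A earns -3; switching to β would give 0, so Nation A would deviate.
Nation B earns 2; switching to γ would give -3, so Nation B has no profitable deviation.
Since at least one player can profitably deviate, this is not a Nash equilibrium.

No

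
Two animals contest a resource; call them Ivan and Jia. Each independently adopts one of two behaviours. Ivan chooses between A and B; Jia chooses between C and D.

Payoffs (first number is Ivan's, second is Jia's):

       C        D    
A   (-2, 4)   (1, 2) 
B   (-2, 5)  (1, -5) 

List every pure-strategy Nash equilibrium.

(A, C) and (B, C)

(A, C): Ivan gets -2 ≥ -2 from B, and Jia gets 4 ≥ 2 from D — Nash equilibrium.
(A, D): Jia prefers C (4 > 2) — not an equilibrium.
(B, C): Ivan gets -2 ≥ -2 from A, and Jia gets 5 ≥ -5 from D — Nash equilibrium.
(B, D): Jia prefers C (5 > -5) — not an equilibrium.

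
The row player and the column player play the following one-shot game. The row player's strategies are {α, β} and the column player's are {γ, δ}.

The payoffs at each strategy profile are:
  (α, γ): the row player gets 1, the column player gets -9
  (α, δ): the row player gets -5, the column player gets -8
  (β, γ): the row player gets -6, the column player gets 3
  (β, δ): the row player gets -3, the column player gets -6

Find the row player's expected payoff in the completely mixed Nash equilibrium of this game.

-11/3

First find q, the probability the column player plays γ, from the row player's indifference between α and β: q − 5(1−q) = −6q − 3(1−q), giving q = 2/9.
Since the row player is indifferent in equilibrium, the row player's expected payoff equals the payoff from either row against (2/9, 7/9). Using α: (2/9) − 5(7/9) = -11/3.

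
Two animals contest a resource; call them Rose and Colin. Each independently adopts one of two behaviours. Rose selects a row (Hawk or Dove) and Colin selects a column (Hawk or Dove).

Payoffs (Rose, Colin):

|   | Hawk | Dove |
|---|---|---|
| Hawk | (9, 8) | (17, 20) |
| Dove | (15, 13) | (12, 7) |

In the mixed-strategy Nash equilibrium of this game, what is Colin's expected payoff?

First find p, the probability Rose plays Hawk, from Colin's indifference between Hawk and Dove: 8p + 13(1−p) = 20p + 7(1−p), giving p = 1/3.
Since Colin is indifferent in equilibrium, Colin's expected payoff equals the payoff from either column against (1/3, 2/3). Using Hawk: 8(1/3) + 13(2/3) = 34/3.

34/3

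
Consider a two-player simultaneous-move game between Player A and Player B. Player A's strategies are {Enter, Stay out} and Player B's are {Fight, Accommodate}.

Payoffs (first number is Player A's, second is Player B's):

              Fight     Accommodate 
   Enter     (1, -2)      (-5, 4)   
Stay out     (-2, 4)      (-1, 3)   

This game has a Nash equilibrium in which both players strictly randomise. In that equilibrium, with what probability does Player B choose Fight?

Let c be the probability that Player B plays Fight. In a completely mixed equilibrium, Player A must be indifferent between Enter and Stay out.
Player A's expected payoff from Enter is c − 5(1−c); from Stay out it is −2c − (1−c).
Setting these equal: 6c − 5 = −c − 1, so c = 4/7.

4/7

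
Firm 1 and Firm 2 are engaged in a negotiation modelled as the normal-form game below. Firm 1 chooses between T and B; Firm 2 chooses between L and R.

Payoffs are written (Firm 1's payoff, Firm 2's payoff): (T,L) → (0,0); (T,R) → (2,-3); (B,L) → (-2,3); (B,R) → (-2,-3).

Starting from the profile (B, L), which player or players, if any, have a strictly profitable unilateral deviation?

Firm 1 at (B, L) earns -2; deviating to T yields 0 — a strict improvement.
Firm 2 earns 3; deviating to R yields -3 — not better.
Only Firm 1 has a strictly profitable deviation.

Firm 1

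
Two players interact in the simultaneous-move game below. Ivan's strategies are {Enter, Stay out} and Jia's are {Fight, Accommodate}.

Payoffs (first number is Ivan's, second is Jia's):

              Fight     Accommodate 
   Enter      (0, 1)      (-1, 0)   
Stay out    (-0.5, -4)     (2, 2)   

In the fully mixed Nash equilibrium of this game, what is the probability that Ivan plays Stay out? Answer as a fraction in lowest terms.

1/7

Let r be the probability that Ivan plays Enter. In a completely mixed equilibrium, Jia must be indifferent between Fight and Accommodate.
Jia's expected payoff from Fight is r − 4(1−r); from Accommodate it is 2(1−r).
Setting these equal: 5r − 4 = −2r + 2, so r = 6/7.
Therefore Ivan plays Stay out with probability 1 − 6/7 = 1/7.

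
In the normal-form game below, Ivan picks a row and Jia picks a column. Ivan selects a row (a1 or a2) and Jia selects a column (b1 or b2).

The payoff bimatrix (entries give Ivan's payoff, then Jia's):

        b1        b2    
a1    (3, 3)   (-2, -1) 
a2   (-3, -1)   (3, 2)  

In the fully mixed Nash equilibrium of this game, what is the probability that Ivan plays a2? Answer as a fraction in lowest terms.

Let p be the probability that Ivan plays a1. In a completely mixed equilibrium, Jia must be indifferent between b1 and b2.
Jia's expected payoff from b1 is 3p − (1−p); from b2 it is −p + 2(1−p).
Setting these equal: 4p − 1 = −3p + 2, so p = 3/7.
Therefore Ivan plays a2 with probability 1 − 3/7 = 4/7.

4/7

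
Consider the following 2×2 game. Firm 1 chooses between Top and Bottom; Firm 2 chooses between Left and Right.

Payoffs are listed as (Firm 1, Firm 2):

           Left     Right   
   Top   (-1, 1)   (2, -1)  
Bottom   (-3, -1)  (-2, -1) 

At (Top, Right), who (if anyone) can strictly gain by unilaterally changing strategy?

Firm 2

Firm 1 at (Top, Right) earns 2; deviating to Bottom yields -2 — not better.
Firm 2 earns -1; deviating to Left yields 1 — a strict improvement.
Only Firm 2 has a strictly profitable deviation.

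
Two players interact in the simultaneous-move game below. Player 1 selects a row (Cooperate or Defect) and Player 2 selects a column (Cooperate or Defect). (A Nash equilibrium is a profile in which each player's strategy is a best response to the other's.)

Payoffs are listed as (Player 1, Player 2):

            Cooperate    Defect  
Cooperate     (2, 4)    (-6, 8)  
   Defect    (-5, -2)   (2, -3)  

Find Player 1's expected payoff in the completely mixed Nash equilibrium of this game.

First find y, the probability Player 2 plays Cooperate, from Player 1's indifference between Cooperate and Defect: 2y − 6(1−y) = −5y + 2(1−y), giving y = 8/15.
Since Player 1 is indifferent in equilibrium, Player 1's expected payoff equals the payoff from either row against (8/15, 7/15). Using Cooperate: 2(8/15) − 6(7/15) = -26/15.

-26/15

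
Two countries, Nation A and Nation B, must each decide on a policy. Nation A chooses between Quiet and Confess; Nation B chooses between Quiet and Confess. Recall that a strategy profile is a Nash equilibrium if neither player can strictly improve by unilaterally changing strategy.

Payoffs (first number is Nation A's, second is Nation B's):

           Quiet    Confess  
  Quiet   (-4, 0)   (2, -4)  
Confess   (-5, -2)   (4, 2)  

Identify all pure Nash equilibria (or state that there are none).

(Quiet, Quiet) and (Confess, Confess)

(Quiet, Quiet): Nation A gets -4 ≥ -5 from Confess, and Nation B gets 0 ≥ -4 from Confess — Nash equilibrium.
(Quiet, Confess): Nation A prefers Confess (4 > 2); Nation B prefers Quiet (0 > -4) — not an equilibrium.
(Confess, Quiet): Nation A prefers Quiet (-4 > -5); Nation B prefers Confess (2 > -2) — not an equilibrium.
(Confess, Confess): Nation A gets 4 ≥ 2 from Quiet, and Nation B gets 2 ≥ -2 from Quiet — Nash equilibrium.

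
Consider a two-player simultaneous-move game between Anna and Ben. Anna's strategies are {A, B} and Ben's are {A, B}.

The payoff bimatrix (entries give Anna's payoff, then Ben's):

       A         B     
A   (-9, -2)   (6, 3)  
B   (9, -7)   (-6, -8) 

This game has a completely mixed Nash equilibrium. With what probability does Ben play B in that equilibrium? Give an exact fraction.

Let y be the probability that Ben plays A. In a completely mixed equilibrium, Anna must be indifferent between A and B.
Anna's expected payoff from A is −9y + 6(1−y); from B it is 9y − 6(1−y).
Setting these equal: −15y + 6 = 15y − 6, so y = 2/5.
Therefore Ben plays B with probability 1 − 2/5 = 3/5.

3/5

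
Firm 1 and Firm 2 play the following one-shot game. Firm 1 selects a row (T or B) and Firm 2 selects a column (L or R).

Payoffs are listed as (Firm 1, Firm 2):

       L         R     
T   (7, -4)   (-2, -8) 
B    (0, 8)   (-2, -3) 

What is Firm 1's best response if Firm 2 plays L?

Against L, Firm 1 earns 7 from T and 0 from B.
So T is the best response.

T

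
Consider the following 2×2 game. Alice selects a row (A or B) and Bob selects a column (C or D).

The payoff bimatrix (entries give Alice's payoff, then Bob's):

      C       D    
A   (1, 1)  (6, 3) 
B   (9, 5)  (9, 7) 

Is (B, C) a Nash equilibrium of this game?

At (B, C), Alice earns 9; switching to A would give 1, so Alice has no profitable deviation.
Bob earns 5; switching to D would give 7, so Bob would deviate.
Since at least one player can profitably deviate, this is not a Nash equilibrium.

No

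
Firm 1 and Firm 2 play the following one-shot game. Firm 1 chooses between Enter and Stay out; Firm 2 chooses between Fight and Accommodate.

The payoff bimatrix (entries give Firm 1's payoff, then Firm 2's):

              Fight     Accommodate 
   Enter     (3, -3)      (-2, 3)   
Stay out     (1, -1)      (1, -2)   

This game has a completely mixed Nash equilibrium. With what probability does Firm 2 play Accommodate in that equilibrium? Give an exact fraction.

Let y be the probability that Firm 2 plays Fight. In a completely mixed equilibrium, Firm 1 must be indifferent between Enter and Stay out.
Firm 1's expected payoff from Enter is 3y − 2(1−y); from Stay out it is y + (1−y).
Setting these equal: 5y − 2 = 1, so y = 3/5.
Therefore Firm 2 plays Accommodate with probability 1 − 3/5 = 2/5.

2/5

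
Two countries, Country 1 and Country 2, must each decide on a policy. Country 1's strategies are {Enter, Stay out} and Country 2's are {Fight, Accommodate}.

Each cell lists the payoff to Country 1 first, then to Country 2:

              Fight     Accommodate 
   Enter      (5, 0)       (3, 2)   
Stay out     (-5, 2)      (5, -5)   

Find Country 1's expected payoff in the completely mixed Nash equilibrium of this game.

First find q, the probability Country 2 plays Fight, from Country 1's indifference between Enter and Stay out: 5q + 3(1−q) = −5q + 5(1−q), giving q = 1/6.
Since Country 1 is indifferent in equilibrium, Country 1's expected payoff equals the payoff from either row against (1/6, 5/6). Using Enter: 5(1/6) + 3(5/6) = 10/3.

10/3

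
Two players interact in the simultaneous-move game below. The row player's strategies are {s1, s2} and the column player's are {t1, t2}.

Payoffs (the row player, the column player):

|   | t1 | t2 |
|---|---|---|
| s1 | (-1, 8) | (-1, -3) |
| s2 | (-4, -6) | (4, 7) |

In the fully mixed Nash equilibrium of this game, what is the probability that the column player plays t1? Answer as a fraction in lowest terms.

5/8

Let q be the probability that the column player plays t1. In a completely mixed equilibrium, the row player must be indifferent between s1 and s2.
The row player's expected payoff from s1 is −q − (1−q); from s2 it is −4q + 4(1−q).
Setting these equal: -1 = −8q + 4, so q = 5/8.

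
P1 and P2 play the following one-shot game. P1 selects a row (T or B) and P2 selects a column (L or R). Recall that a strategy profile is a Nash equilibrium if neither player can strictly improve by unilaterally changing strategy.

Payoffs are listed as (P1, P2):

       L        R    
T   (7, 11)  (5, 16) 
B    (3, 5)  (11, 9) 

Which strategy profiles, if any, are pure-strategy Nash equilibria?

(B, R)

(T, L): P2 prefers R (16 > 11) — not an equilibrium.
(T, R): P1 prefers B (11 > 5) — not an equilibrium.
(B, L): P1 prefers T (7 > 3); P2 prefers R (9 > 5) — not an equilibrium.
(B, R): P1 gets 11 ≥ 5 from T, and P2 gets 9 ≥ 5 from L — Nash equilibrium.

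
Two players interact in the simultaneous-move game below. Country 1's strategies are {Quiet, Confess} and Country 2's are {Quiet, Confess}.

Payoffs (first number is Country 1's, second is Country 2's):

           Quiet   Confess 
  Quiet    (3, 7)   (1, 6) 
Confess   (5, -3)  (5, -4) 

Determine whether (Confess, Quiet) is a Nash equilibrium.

Yes

At (Confess, Quiet), Country 1 earns 5; switching to Quiet would give 3, so Country 1 has no profitable deviation.
Country 2 earns -3; switching to Confess would give -4, so Country 2 has no profitable deviation.
Neither player can gain by a unilateral deviation, so this profile is a Nash equilibrium.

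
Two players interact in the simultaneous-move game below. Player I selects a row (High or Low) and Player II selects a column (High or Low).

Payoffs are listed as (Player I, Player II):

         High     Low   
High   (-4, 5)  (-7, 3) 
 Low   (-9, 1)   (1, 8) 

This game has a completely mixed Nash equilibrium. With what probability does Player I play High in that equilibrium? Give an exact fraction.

7/9

Let p be the probability that Player I plays High. In a completely mixed equilibrium, Player II must be indifferent between High and Low.
Player II's expected payoff from High is 5p + (1−p); from Low it is 3p + 8(1−p).
Setting these equal: 4p + 1 = −5p + 8, so p = 7/9.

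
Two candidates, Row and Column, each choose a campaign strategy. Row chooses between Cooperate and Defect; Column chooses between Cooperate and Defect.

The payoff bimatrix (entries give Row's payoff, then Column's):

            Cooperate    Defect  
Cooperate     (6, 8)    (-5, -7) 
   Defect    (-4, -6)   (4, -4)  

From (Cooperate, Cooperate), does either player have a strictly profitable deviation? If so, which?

Row at (Cooperate, Cooperate) earns 6; deviating to Defect yields -4 — not better.
Column earns 8; deviating to Defect yields -7 — not better.
Neither player can strictly improve; the profile is a Nash equilibrium.

Neither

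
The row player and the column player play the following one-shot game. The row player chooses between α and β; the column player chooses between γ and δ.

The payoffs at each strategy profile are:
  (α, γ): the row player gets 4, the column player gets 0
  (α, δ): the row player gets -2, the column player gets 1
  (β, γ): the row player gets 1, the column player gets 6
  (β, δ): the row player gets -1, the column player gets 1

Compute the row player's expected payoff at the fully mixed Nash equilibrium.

-1/2

First find y, the probability the column player plays γ, from the row player's indifference between α and β: 4y − 2(1−y) = y − (1−y), giving y = 1/4.
Since the row player is indifferent in equilibrium, the row player's expected payoff equals the payoff from either row against (1/4, 3/4). Using α: 4(1/4) − 2(3/4) = -1/2.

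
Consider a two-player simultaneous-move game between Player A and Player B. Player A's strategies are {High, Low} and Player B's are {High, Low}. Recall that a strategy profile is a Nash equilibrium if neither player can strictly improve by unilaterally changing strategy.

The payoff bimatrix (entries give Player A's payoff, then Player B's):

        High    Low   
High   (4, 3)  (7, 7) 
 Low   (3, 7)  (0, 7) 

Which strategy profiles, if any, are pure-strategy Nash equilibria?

(High, Low)

(High, High): Player B prefers Low (7 > 3) — not an equilibrium.
(High, Low): Player A gets 7 ≥ 0 from Low, and Player B gets 7 ≥ 3 from High — Nash equilibrium.
(Low, High): Player A prefers High (4 > 3) — not an equilibrium.
(Low, Low): Player A prefers High (7 > 0) — not an equilibrium.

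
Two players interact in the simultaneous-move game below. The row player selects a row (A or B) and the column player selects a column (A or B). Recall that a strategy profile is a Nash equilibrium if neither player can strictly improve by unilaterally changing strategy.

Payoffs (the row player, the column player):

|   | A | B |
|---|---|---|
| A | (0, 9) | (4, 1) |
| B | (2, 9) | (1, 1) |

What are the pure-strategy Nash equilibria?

(A, A): the row player prefers B (2 > 0) — not an equilibrium.
(A, B): the column player prefers A (9 > 1) — not an equilibrium.
(B, A): the row player gets 2 ≥ 0 from A, and the column player gets 9 ≥ 1 from B — Nash equilibrium.
(B, B): the row player prefers A (4 > 1); the column player prefers A (9 > 1) — not an equilibrium.

(B, A)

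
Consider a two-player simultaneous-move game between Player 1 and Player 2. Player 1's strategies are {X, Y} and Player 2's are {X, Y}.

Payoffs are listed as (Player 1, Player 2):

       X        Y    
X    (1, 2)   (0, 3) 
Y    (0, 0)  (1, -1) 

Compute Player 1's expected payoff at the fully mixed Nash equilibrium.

First find q, the probability Player 2 plays X, from Player 1's indifference between X and Y: q = (1−q), giving q = 1/2.
Since Player 1 is indifferent in equilibrium, Player 1's expected payoff equals the payoff from either row against (1/2, 1/2). Using X: (1/2) = 1/2.

1/2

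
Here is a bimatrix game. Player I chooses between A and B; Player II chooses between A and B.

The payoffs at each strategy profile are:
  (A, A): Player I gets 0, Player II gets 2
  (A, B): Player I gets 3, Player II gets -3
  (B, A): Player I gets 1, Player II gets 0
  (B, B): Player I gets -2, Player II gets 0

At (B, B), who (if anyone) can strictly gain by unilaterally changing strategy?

Player I

Player I at (B, B) earns -2; deviating to A yields 3 — a strict improvement.
Player II earns 0; deviating to A yields 0 — not better.
Only Player I has a strictly profitable deviation.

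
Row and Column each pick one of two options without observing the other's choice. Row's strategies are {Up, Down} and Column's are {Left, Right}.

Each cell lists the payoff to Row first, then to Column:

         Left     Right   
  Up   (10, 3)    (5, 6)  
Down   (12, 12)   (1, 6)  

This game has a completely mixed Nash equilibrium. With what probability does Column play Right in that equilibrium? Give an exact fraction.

1/3

Let q be the probability that Column plays Left. In a completely mixed equilibrium, Row must be indifferent between Up and Down.
Row's expected payoff from Up is 10q + 5(1−q); from Down it is 12q + (1−q).
Setting these equal: 5q + 5 = 11q + 1, so q = 2/3.
Therefore Column plays Right with probability 1 − 2/3 = 1/3.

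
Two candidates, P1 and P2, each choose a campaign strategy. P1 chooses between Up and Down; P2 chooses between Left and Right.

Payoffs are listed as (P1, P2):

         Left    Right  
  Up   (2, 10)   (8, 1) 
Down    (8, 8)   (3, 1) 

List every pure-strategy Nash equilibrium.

(Down, Left)

(Up, Left): P1 prefers Down (8 > 2) — not an equilibrium.
(Up, Right): P2 prefers Left (10 > 1) — not an equilibrium.
(Down, Left): P1 gets 8 ≥ 2 from Up, and P2 gets 8 ≥ 1 from Right — Nash equilibrium.
(Down, Right): P1 prefers Up (8 > 3); P2 prefers Left (8 > 1) — not an equilibrium.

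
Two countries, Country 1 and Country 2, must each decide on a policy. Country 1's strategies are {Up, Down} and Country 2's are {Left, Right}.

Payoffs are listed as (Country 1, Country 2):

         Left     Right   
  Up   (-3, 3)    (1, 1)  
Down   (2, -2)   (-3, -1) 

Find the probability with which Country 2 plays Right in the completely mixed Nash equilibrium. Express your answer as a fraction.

5/9

Let y be the probability that Country 2 plays Left. In a completely mixed equilibrium, Country 1 must be indifferent between Up and Down.
Country 1's expected payoff from Up is −3y + (1−y); from Down it is 2y − 3(1−y).
Setting these equal: −4y + 1 = 5y − 3, so y = 4/9.
Therefore Country 2 plays Right with probability 1 − 4/9 = 5/9.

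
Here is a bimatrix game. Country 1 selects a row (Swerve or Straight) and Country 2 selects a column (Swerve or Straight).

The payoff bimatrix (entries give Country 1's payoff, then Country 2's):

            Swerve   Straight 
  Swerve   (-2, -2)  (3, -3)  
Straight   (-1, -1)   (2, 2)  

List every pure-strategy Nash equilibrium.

(Swerve, Swerve): Country 1 prefers Straight (-1 > -2) — not an equilibrium.
(Swerve, Straight): Country 2 prefers Swerve (-2 > -3) — not an equilibrium.
(Straight, Swerve): Country 2 prefers Straight (2 > -1) — not an equilibrium.
(Straight, Straight): Country 1 prefers Swerve (3 > 2) — not an equilibrium.

none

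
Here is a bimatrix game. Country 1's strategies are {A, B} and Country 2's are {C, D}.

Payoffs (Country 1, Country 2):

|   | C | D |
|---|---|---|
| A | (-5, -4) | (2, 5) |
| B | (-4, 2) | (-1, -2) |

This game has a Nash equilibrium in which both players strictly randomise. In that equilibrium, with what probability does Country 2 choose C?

3/4

Let y be the probability that Country 2 plays C. In a completely mixed equilibrium, Country 1 must be indifferent between A and B.
Country 1's expected payoff from A is −5y + 2(1−y); from B it is −4y − (1−y).
Setting these equal: −7y + 2 = −3y − 1, so y = 3/4.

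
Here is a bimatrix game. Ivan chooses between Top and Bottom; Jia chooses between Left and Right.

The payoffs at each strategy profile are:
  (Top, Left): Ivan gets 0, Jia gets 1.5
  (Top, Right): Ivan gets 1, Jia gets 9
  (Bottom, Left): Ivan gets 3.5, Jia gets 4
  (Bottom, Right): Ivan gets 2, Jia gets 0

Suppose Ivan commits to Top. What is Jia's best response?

Right

Against Top, Jia earns 1.5 from Left and 9 from Right.
So Right is the best response.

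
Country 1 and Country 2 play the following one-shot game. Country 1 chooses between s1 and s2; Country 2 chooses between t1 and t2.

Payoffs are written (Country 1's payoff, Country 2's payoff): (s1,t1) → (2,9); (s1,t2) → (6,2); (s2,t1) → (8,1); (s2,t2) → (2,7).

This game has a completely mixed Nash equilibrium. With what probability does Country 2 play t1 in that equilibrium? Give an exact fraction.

Let q be the probability that Country 2 plays t1. In a completely mixed equilibrium, Country 1 must be indifferent between s1 and s2.
Country 1's expected payoff from s1 is 2q + 6(1−q); from s2 it is 8q + 2(1−q).
Setting these equal: −4q + 6 = 6q + 2, so q = 2/5.

2/5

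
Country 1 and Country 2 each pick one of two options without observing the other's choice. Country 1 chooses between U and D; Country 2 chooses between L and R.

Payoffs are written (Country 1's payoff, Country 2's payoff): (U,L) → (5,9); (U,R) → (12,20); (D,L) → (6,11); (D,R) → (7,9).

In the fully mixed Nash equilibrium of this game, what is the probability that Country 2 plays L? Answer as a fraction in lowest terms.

5/6

Let c be the probability that Country 2 plays L. In a completely mixed equilibrium, Country 1 must be indifferent between U and D.
Country 1's expected payoff from U is 5c + 12(1−c); from D it is 6c + 7(1−c).
Setting these equal: −7c + 12 = −c + 7, so c = 5/6.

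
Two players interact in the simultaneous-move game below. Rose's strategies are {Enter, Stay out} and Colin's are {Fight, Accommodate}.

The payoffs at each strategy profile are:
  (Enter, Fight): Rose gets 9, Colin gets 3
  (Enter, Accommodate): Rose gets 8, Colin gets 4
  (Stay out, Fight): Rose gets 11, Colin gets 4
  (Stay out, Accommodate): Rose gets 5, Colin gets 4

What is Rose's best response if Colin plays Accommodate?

Against Accommodate, Rose earns 8 from Enter and 5 from Stay out.
So Enter is the best response.

Enter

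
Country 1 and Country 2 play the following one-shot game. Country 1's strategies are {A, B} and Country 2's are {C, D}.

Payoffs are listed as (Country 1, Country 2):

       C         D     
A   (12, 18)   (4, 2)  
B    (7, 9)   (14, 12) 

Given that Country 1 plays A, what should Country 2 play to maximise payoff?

C

Against A, Country 2 earns 18 from C and 2 from D.
So C is the best response.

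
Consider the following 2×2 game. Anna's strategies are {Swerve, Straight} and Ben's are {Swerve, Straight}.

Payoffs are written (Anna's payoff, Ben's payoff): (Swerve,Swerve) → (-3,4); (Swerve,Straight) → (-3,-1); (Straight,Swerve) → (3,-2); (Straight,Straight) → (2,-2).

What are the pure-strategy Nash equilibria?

(Straight, Swerve) and (Straight, Straight)

(Swerve, Swerve): Anna prefers Straight (3 > -3) — not an equilibrium.
(Swerve, Straight): Anna prefers Straight (2 > -3); Ben prefers Swerve (4 > -1) — not an equilibrium.
(Straight, Swerve): Anna gets 3 ≥ -3 from Swerve, and Ben gets -2 ≥ -2 from Straight — Nash equilibrium.
(Straight, Straight): Anna gets 2 ≥ -3 from Swerve, and Ben gets -2 ≥ -2 from Swerve — Nash equilibrium.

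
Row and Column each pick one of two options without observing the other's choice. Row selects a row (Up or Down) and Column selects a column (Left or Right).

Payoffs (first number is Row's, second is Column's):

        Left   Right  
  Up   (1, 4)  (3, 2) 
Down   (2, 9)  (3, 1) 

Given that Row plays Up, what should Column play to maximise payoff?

Left

Against Up, Column earns 4 from Left and 2 from Right.
So Left is the best response.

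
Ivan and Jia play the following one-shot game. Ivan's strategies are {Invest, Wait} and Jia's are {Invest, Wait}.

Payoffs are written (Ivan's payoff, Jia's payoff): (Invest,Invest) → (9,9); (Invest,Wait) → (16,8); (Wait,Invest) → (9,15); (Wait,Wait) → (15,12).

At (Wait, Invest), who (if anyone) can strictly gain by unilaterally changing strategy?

Neither

Ivan at (Wait, Invest) earns 9; deviating to Invest yields 9 — not better.
Jia earns 15; deviating to Wait yields 12 — not better.
Neither player can strictly improve; the profile is a Nash equilibrium.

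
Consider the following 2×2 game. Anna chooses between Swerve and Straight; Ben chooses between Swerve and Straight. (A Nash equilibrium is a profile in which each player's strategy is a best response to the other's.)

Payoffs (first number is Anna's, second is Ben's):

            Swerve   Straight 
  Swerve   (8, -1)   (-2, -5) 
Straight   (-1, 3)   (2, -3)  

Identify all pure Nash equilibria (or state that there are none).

(Swerve, Swerve): Anna gets 8 ≥ -1 from Straight, and Ben gets -1 ≥ -5 from Straight — Nash equilibrium.
(Swerve, Straight): Anna prefers Straight (2 > -2); Ben prefers Swerve (-1 > -5) — not an equilibrium.
(Straight, Swerve): Anna prefers Swerve (8 > -1) — not an equilibrium.
(Straight, Straight): Ben prefers Swerve (3 > -3) — not an equilibrium.

(Swerve, Swerve)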